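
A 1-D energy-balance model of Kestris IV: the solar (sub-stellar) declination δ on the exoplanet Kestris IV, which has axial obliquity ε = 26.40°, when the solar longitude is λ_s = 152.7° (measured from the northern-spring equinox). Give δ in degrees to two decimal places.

δ = +11.77°

sin δ = sin ε · sin λ_s = sin 26.40° × sin 152.7° = 0.203932.
δ = arcsin(0.203932) = +11.77°.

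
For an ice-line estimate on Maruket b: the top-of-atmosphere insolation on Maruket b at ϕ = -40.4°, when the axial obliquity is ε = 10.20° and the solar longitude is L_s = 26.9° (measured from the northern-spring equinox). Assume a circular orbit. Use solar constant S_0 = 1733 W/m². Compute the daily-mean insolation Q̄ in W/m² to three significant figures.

Solar declination: sin δ = sin ε · sin L_s = sin 10.20° × sin 26.9° = 0.08012, so δ = +4.595°.
cos h₀ = −tan(-40.4°) tan(+4.595°) = 0.0684, h₀ = 1.5023 rad.
Bracket: h₀ sin ϕ sin δ + cos ϕ cos δ sin h₀ = 1.5023×-0.64812×0.08012 + 0.76154×0.99679×0.99766 = -0.078010 + 0.757319 = 0.679309.
Q̄ = (S_0/π) × [bracket] = (1733/π) × 0.679309 = 374.7 W/m².

Q̄ ≈ 375 W/m²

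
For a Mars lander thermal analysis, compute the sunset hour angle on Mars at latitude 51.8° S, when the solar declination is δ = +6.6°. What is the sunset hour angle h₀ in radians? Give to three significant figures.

cos h₀ = −tan ϕ · tan δ = −tan(-51.8°) × tan(+6.600°) = 0.1470, so h₀ = 1.4232 rad = 81.54°.

h₀ = 1.42 rad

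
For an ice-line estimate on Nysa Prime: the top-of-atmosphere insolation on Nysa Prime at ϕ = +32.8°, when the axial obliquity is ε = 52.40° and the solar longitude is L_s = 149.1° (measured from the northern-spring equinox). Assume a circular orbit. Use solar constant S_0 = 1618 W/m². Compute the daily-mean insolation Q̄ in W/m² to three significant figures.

Q̄ ≈ 590 W/m²

Solar declination: sin δ = sin ε · sin L_s = sin 52.40° × sin 149.1° = 0.40687, so δ = +24.009°.
cos h₀ = −tan(+32.8°) tan(+24.009°) = -0.2870, h₀ = 1.8619 rad.
Bracket: h₀ sin ϕ sin δ + cos ϕ cos δ sin h₀ = 1.8619×0.54171×0.40687 + 0.84057×0.91348×0.95792 = 0.410373 + 0.735533 = 1.145906.
Q̄ = (S_0/π) × [bracket] = (1618/π) × 1.145906 = 590.2 W/m².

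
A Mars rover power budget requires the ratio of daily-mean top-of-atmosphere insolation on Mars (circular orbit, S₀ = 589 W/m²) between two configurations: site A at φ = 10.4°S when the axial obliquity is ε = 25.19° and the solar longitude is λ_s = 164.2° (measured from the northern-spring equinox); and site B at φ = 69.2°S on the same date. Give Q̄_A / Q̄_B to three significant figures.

— Configuration A (φ=-10.4°):
Solar declination: sin δ = sin ε · sin λ_s = sin 25.19° × sin 164.2° = 0.11589, so δ = +6.655°.
cos H₀ = −tan(-10.4°) tan(+6.655°) = 0.0214, H₀ = 1.5494 rad.
Bracket: H₀ sin φ sin δ + cos φ cos δ sin H₀ = 1.5494×-0.18052×0.11589 + 0.98357×0.99326×0.99977 = -0.032414 + 0.976716 = 0.944302.
Q̄ = (S₀/π) × [bracket] = (589/π) × 0.944302 = 177.04 W/m².
— Configuration B (φ=-69.2°):
cos H₀ = −tan(-69.2°) tan(+6.655°) = 0.3071, H₀ = 1.2586 rad.
Bracket: H₀ sin φ sin δ + cos φ cos δ sin H₀ = 1.2586×-0.93483×0.11589 + 0.35511×0.99326×0.95166 = -0.136354 + 0.335666 = 0.199312.
Q̄ = (S₀/π) × [bracket] = (589/π) × 0.199312 = 37.368 W/m².
Ratio Q̄_A / Q̄_B = 177.04 / 37.368 = 4.738.

Q̄_A / Q̄_B ≈ 4.74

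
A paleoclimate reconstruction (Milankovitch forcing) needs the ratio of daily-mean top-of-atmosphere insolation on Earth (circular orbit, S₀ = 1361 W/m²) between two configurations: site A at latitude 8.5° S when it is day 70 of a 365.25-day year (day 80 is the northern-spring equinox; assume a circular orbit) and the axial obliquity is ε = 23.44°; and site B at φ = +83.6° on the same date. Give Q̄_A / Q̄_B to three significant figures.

— Configuration A (φ=-8.5°):
Solar longitude: λ_s = 360° × (70 − 80)/365.25 = -9.856°, i.e. -9.856° + 360° = 350.144°.
sin δ = sin 23.44° × sin 350.144° = -0.06809, so δ = -3.904°.
cos H₀ = −tan(-8.5°) tan(-3.904°) = -0.0102, H₀ = 1.5810 rad.
Bracket: H₀ sin φ sin δ + cos φ cos δ sin H₀ = 1.5810×-0.14781×-0.06809 + 0.98902×0.99768×0.99995 = 0.015912 + 0.986676 = 1.002588.
Q̄ = (S₀/π) × [bracket] = (1361/π) × 1.002588 = 434.34 W/m².
— Configuration B (φ=+83.6°):
cos H₀ = −tan(+83.6°) tan(-3.904°) = 0.6085, H₀ = 0.9167 rad.
Bracket: H₀ sin φ sin δ + cos φ cos δ sin H₀ = 0.9167×0.99377×-0.06809 + 0.11147×0.99768×0.79358 = -0.062029 + 0.088255 = 0.026226.
Q̄ = (S₀/π) × [bracket] = (1361/π) × 0.026226 = 11.362 W/m².
Ratio Q̄_A / Q̄_B = 434.34 / 11.362 = 38.23.

Q̄_A / Q̄_B ≈ 38.2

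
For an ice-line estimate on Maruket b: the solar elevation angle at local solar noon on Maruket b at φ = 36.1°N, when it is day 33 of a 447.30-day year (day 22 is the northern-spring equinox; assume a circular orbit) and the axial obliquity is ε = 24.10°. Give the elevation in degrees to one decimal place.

57.5°

Solar longitude: λ_s = 360° × (33 − 22)/447.30 = 8.853°.
sin δ = sin 24.10° × sin 8.853° = 0.06284, so δ = +3.603°.
At local noon the hour angle is zero, so the zenith angle equals |φ − δ| = |+36.1° − (+3.603°)| = 32.497°.
Elevation = 90° − 32.497° = 57.5°.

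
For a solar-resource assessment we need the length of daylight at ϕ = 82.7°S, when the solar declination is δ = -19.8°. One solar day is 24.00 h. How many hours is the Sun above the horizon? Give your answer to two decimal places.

Sunrise equation: cos h₀ = −tan ϕ · tan δ = -2.8104 ≤ −1, so the Sun never sets (polar day) and h₀ = π.
Daylight = 2h₀/(2π) × 24.00 h = (3.1416/π) × 24.00 = 24.00 h.

24.00 h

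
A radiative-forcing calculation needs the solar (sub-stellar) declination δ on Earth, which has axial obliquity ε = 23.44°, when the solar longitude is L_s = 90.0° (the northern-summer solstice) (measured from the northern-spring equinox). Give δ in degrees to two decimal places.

δ = +23.44°

sin δ = sin ε · sin L_s = sin 23.44° × sin 90.0° = 0.397789.
δ = arcsin(0.397789) = +23.44°.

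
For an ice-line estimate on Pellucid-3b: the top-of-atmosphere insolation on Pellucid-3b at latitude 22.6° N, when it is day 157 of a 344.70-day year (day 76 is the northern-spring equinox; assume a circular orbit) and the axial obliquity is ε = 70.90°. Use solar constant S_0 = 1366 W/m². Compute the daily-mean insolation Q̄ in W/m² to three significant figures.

Q̄ ≈ 494 W/m²

Solar longitude: L_s = 360° × (157 − 76)/344.70 = 84.595°.
sin δ = sin 70.90° × sin 84.595° = 0.94075, so δ = +70.178°.
cos h₀ = −tan(+22.6°) tan(+70.178°) = -1.1548 ≤ −1 ⇒ polar day, h₀ = π.
Bracket: h₀ sin ϕ sin δ + cos ϕ cos δ sin h₀ = 3.1416×0.38430×0.94075 + 0.92321×0.33911×0.00000 = 1.135783 + 0.000000 = 1.135783.
Q̄ = (S_0/π) × [bracket] = (1366/π) × 1.135783 = 493.9 W/m².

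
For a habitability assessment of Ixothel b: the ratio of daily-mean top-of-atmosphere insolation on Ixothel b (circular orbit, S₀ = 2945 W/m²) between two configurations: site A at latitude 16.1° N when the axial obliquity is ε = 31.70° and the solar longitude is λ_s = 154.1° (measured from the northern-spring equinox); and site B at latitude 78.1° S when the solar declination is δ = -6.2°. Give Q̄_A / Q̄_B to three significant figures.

— Configuration A (φ=+16.1°):
Solar declination: sin δ = sin ε · sin λ_s = sin 31.70° × sin 154.1° = 0.22953, so δ = +13.269°.
cos H₀ = −tan(+16.1°) tan(+13.269°) = -0.0681, H₀ = 1.6389 rad.
Bracket: H₀ sin φ sin δ + cos φ cos δ sin H₀ = 1.6389×0.27731×0.22953 + 0.96078×0.97330×0.99768 = 0.104318 + 0.932958 = 1.037276.
Q̄ = (S₀/π) × [bracket] = (2945/π) × 1.037276 = 972.37 W/m².
— Configuration B (φ=-78.1°):
cos H₀ = −tan(-78.1°) tan(-6.200°) = -0.5155, H₀ = 2.1124 rad.
Bracket: H₀ sin φ sin δ + cos φ cos δ sin H₀ = 2.1124×-0.97851×-0.10800 + 0.20620×0.99415×0.85688 = 0.223236 + 0.175655 = 0.398891.
Q̄ = (S₀/π) × [bracket] = (2945/π) × 0.398891 = 373.93 W/m².
Ratio Q̄_A / Q̄_B = 972.37 / 373.93 = 2.600.

Q̄_A / Q̄_B ≈ 2.60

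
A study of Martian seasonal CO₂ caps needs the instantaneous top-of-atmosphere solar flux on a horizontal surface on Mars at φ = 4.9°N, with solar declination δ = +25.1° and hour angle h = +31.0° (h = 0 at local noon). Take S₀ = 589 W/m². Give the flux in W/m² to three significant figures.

477 W/m²

cos θ_z = sin φ sin δ + cos φ cos δ cos h = 0.036234 + 0.773387 = 0.809621.
Flux = S₀ · cos θ_z = 589 × 0.809621 = 476.9 W/m².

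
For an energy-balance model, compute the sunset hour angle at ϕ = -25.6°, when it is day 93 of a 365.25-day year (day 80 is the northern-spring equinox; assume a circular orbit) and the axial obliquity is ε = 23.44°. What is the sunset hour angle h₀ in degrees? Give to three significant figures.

h₀ = 87.6°

Solar longitude: L_s = 360° × (93 − 80)/365.25 = 12.813°.
sin δ = sin 23.44° × sin 12.813° = 0.08822, so δ = +5.061°.
cos h₀ = −tan ϕ · tan δ = −tan(-25.6°) × tan(+5.061°) = 0.0424, so h₀ = 1.5284 rad = 87.57°.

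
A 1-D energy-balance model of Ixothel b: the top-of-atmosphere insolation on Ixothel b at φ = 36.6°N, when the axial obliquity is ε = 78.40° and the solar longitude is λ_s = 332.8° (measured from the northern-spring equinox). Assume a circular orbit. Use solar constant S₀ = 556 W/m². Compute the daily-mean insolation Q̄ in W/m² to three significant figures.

Solar declination: sin δ = sin ε · sin λ_s = sin 78.40° × sin 332.8° = -0.44776, so δ = -26.600°.
cos H₀ = −tan(+36.6°) tan(-26.600°) = 0.3719, H₀ = 1.1897 rad.
Bracket: H₀ sin φ sin δ + cos φ cos δ sin H₀ = 1.1897×0.59622×-0.44776 + 0.80282×0.89415×0.92827 = -0.317606 + 0.666351 = 0.348745.
Q̄ = (S₀/π) × [bracket] = (556/π) × 0.348745 = 61.72 W/m².

Q̄ ≈ 61.7 W/m²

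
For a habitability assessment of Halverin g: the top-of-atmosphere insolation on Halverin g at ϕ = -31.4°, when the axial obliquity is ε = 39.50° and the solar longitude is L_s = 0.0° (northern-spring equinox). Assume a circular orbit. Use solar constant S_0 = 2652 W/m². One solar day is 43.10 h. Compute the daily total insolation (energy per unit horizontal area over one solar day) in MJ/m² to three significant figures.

112 MJ/m²

Solar declination: sin δ = sin ε · sin L_s = sin 39.50° × sin 0.0° = 0.00000, so δ = +0.000°.
cos h₀ = −tan(-31.4°) tan(+0.000°) = 0.0000, h₀ = 1.5708 rad.
Bracket: h₀ sin ϕ sin δ + cos ϕ cos δ sin h₀ = 1.5708×-0.52101×0.00000 + 0.85355×1.00000×1.00000 = -0.000000 + 0.853550 = 0.853550.
Q̄ = (S_0/π) × [bracket] = (2652/π) × 0.853550 = 720.53 W/m².
Daily total = Q̄ × 43.10 h × 3600 s/h = 720.53 × 43.10 × 3600 / 10⁶ = 111.8 MJ/m².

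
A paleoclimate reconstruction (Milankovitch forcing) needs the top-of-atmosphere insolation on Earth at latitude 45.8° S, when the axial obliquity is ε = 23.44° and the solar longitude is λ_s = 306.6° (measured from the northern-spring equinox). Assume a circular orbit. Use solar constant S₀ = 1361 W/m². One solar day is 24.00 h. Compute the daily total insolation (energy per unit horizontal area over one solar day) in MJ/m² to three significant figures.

Solar declination: sin δ = sin ε · sin λ_s = sin 23.44° × sin 306.6° = -0.31935, so δ = -18.624°.
cos H₀ = −tan(-45.8°) tan(-18.624°) = -0.3465, H₀ = 1.9247 rad.
Bracket: H₀ sin φ sin δ + cos φ cos δ sin H₀ = 1.9247×-0.71691×-0.31935 + 0.69717×0.94764×0.93803 = 0.440651 + 0.619725 = 1.060376.
Q̄ = (S₀/π) × [bracket] = (1361/π) × 1.060376 = 459.38 W/m².
Daily total = Q̄ × 24.00 h × 3600 s/h = 459.38 × 24.00 × 3600 / 10⁶ = 39.69 MJ/m².

39.7 MJ/m²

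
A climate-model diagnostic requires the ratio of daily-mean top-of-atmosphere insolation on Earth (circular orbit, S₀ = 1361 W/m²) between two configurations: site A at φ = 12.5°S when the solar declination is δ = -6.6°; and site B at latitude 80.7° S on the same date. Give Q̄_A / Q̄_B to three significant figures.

Q̄_A / Q̄_B ≈ 2.65

— Configuration A (φ=-12.5°):
cos H₀ = −tan(-12.5°) tan(-6.600°) = -0.0257, H₀ = 1.5965 rad.
Bracket: H₀ sin φ sin δ + cos φ cos δ sin H₀ = 1.5965×-0.21644×-0.11494 + 0.97630×0.99337×0.99967 = 0.039717 + 0.969507 = 1.009224.
Q̄ = (S₀/π) × [bracket] = (1361/π) × 1.009224 = 437.22 W/m².
— Configuration B (φ=-80.7°):
cos H₀ = −tan(-80.7°) tan(-6.600°) = -0.7066, H₀ = 2.3554 rad.
Bracket: H₀ sin φ sin δ + cos φ cos δ sin H₀ = 2.3554×-0.98686×-0.11494 + 0.16160×0.99337×0.70765 = 0.267172 + 0.113598 = 0.380770.
Q̄ = (S₀/π) × [bracket] = (1361/π) × 0.380770 = 164.96 W/m².
Ratio Q̄_A / Q̄_B = 437.22 / 164.96 = 2.650.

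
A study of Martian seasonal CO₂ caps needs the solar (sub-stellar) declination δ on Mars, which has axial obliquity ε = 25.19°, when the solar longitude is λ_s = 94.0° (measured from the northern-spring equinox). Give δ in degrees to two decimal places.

sin δ = sin ε · sin λ_s = sin 25.19° × sin 94.0° = 0.424585.
δ = arcsin(0.424585) = +25.12°.

δ = +25.12°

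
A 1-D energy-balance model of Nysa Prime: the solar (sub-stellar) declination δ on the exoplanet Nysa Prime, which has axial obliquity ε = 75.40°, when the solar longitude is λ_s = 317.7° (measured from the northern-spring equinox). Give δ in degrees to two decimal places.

sin δ = sin ε · sin λ_s = sin 75.40° × sin 317.7° = -0.651280.
δ = arcsin(-0.651280) = -40.64°.

δ = -40.64°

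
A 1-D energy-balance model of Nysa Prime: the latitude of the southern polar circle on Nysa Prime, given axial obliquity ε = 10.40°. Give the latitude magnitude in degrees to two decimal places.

The polar circle is the lowest latitude that experiences at least one full rotation of continuous darkness at the northern-summer solstice; it lies at |ϕ| = 90° − ε = 90° − 10.40° = 79.60°.

79.60°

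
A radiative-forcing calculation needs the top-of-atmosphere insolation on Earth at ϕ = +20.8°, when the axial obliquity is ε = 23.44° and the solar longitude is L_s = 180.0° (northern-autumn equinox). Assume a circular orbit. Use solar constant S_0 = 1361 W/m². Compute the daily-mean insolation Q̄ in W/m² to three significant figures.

Solar declination: sin δ = sin ε · sin L_s = sin 23.44° × sin 180.0° = 0.00000, so δ = +0.000°.
cos h₀ = −tan(+20.8°) tan(+0.000°) = -0.0000, h₀ = 1.5708 rad.
Bracket: h₀ sin ϕ sin δ + cos ϕ cos δ sin h₀ = 1.5708×0.35511×0.00000 + 0.93483×1.00000×1.00000 = 0.000000 + 0.934830 = 0.934830.
Q̄ = (S_0/π) × [bracket] = (1361/π) × 0.934830 = 405.0 W/m².

Q̄ ≈ 405 W/m²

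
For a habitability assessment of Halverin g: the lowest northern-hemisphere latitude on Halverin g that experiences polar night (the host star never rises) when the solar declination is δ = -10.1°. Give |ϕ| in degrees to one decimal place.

|ϕ| = 79.9°

Polar night requires cos h₀ = −tan ϕ tan δ ≥ 1, i.e. tan ϕ tan δ ≤ −1.
The boundary is |tan ϕ| · |tan δ| = 1, so |ϕ| = 90° − |δ| = 90° − 10.1° = 79.9° in the northern hemisphere.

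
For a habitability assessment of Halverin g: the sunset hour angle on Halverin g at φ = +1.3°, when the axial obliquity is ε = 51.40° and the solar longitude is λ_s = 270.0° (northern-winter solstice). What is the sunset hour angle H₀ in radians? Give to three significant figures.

H₀ = 1.54 rad

Solar declination: sin δ = sin ε · sin λ_s = sin 51.40° × sin 270.0° = -0.78152, so δ = -51.400°.
cos H₀ = −tan φ · tan δ = −tan(+1.3°) × tan(-51.400°) = 0.0284, so H₀ = 1.5424 rad = 88.37°.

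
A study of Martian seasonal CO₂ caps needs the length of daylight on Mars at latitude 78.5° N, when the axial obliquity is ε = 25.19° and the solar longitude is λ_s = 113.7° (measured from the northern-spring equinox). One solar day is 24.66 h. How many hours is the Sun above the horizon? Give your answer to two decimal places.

24.66 h

Solar declination: sin δ = sin ε · sin λ_s = sin 25.19° × sin 113.7° = 0.38973, so δ = +22.937°.
Sunrise equation: cos H₀ = −tan φ · tan δ = -2.0800 ≤ −1, so the Sun never sets (polar day) and H₀ = π.
Daylight = 2H₀/(2π) × 24.66 h = (3.1416/π) × 24.66 = 24.66 h.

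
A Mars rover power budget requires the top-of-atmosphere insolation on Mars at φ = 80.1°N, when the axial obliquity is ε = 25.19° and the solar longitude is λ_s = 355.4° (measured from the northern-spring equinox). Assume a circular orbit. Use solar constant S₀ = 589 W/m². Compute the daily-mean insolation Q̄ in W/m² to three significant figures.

Q̄ ≈ 22.9 W/m²

Solar declination: sin δ = sin ε · sin λ_s = sin 25.19° × sin 355.4° = -0.03413, so δ = -1.956°.
cos H₀ = −tan(+80.1°) tan(-1.956°) = 0.1957, H₀ = 1.3738 rad.
Bracket: H₀ sin φ sin δ + cos φ cos δ sin H₀ = 1.3738×0.98511×-0.03413 + 0.17193×0.99942×0.98066 = -0.046190 + 0.168507 = 0.122317.
Q̄ = (S₀/π) × [bracket] = (589/π) × 0.122317 = 22.93 W/m².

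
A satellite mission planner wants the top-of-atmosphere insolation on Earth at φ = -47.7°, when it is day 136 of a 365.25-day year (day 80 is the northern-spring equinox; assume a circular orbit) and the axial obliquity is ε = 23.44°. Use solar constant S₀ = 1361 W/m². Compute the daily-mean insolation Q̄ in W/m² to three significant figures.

Solar longitude: λ_s = 360° × (136 − 80)/365.25 = 55.195°.
sin δ = sin 23.44° × sin 55.195° = 0.32662, so δ = +19.064°.
cos H₀ = −tan(-47.7°) tan(+19.064°) = 0.3798, H₀ = 1.1812 rad.
Bracket: H₀ sin φ sin δ + cos φ cos δ sin H₀ = 1.1812×-0.73963×0.32662 + 0.67301×0.94515×0.92507 = -0.285352 + 0.588433 = 0.303081.
Q̄ = (S₀/π) × [bracket] = (1361/π) × 0.303081 = 131.3 W/m².

Q̄ ≈ 131 W/m²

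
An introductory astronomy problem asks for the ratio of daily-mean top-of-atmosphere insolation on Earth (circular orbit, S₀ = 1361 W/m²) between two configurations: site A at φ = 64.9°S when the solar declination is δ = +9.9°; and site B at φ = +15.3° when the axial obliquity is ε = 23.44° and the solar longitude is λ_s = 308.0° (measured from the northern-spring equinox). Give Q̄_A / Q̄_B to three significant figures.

Q̄_A / Q̄_B ≈ 0.257

— Configuration A (φ=-64.9°):
cos H₀ = −tan(-64.9°) tan(+9.900°) = 0.3726, H₀ = 1.1890 rad.
Bracket: H₀ sin φ sin δ + cos φ cos δ sin H₀ = 1.1890×-0.90557×0.17193 + 0.42420×0.98511×0.92800 = -0.185121 + 0.387796 = 0.202675.
Q̄ = (S₀/π) × [bracket] = (1361/π) × 0.202675 = 87.803 W/m².
— Configuration B (φ=+15.3°):
Solar declination: sin δ = sin ε · sin λ_s = sin 23.44° × sin 308.0° = -0.31346, so δ = -18.268°.
cos H₀ = −tan(+15.3°) tan(-18.268°) = 0.0903, H₀ = 1.4804 rad.
Bracket: H₀ sin φ sin δ + cos φ cos δ sin H₀ = 1.4804×0.26387×-0.31346 + 0.96456×0.94960×0.99591 = -0.122448 + 0.912200 = 0.789752.
Q̄ = (S₀/π) × [bracket] = (1361/π) × 0.789752 = 342.14 W/m².
Ratio Q̄_A / Q̄_B = 87.803 / 342.14 = 0.2566.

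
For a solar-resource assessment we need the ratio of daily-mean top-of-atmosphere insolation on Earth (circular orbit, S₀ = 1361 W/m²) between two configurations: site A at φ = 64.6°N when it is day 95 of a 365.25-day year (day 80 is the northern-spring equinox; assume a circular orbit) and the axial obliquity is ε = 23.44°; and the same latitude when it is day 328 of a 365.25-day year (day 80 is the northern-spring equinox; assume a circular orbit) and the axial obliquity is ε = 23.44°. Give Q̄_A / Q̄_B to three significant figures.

— Configuration A (φ=+64.6°):
Solar longitude: λ_s = 360° × (95 − 80)/365.25 = 14.784°.
sin δ = sin 23.44° × sin 14.784° = 0.10151, so δ = +5.826°.
cos H₀ = −tan(+64.6°) tan(+5.826°) = -0.2149, H₀ = 1.7874 rad.
Bracket: H₀ sin φ sin δ + cos φ cos δ sin H₀ = 1.7874×0.90334×0.10151 + 0.42894×0.99483×0.97664 = 0.163901 + 0.416754 = 0.580655.
Q̄ = (S₀/π) × [bracket] = (1361/π) × 0.580655 = 251.55 W/m².
— Configuration B (φ=+64.6°):
Solar longitude: λ_s = 360° × (328 − 80)/365.25 = 244.435°.
sin δ = sin 23.44° × sin 244.435° = -0.35884, so δ = -21.029°.
cos H₀ = −tan(+64.6°) tan(-21.029°) = 0.8096, H₀ = 0.6272 rad.
Bracket: H₀ sin φ sin δ + cos φ cos δ sin H₀ = 0.6272×0.90334×-0.35884 + 0.42894×0.93340×0.58691 = -0.203310 + 0.234983 = 0.031673.
Q̄ = (S₀/π) × [bracket] = (1361/π) × 0.031673 = 13.721 W/m².
Ratio Q̄_A / Q̄_B = 251.55 / 13.721 = 18.33.

Q̄_A / Q̄_B ≈ 18.3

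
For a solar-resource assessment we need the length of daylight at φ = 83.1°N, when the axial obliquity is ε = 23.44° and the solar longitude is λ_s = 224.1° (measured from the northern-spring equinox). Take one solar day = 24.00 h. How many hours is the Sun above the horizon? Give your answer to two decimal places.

Solar declination: sin δ = sin ε · sin λ_s = sin 23.44° × sin 224.1° = -0.27683, so δ = -16.071°.
cos H₀ = −tan φ · tan δ = 2.3806 ≥ 1, so the Sun never rises (polar night) and H₀ = 0.
Daylight = 2H₀/(2π) × 24.00 h = (0.0000/π) × 24.00 = 0.00 h.

0.00 h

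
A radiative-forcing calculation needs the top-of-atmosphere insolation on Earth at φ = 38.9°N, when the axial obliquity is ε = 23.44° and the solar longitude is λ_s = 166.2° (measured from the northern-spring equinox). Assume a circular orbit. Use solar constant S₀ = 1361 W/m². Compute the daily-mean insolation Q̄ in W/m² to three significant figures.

Solar declination: sin δ = sin ε · sin λ_s = sin 23.44° × sin 166.2° = 0.09489, so δ = +5.445°.
cos H₀ = −tan(+38.9°) tan(+5.445°) = -0.0769, H₀ = 1.6478 rad.
Bracket: H₀ sin φ sin δ + cos φ cos δ sin H₀ = 1.6478×0.62796×0.09489 + 0.77824×0.99549×0.99704 = 0.098188 + 0.772437 = 0.870625.
Q̄ = (S₀/π) × [bracket] = (1361/π) × 0.870625 = 377.2 W/m².

Q̄ ≈ 377 W/m²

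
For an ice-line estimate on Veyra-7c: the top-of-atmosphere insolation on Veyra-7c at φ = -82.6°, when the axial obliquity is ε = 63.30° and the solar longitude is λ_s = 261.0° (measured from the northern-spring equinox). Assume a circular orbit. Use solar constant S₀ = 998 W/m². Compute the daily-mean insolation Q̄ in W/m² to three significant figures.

Solar declination: sin δ = sin ε · sin λ_s = sin 63.30° × sin 261.0° = -0.88237, so δ = -61.930°.
cos H₀ = −tan(-82.6°) tan(-61.930°) = -14.4381 ≤ −1 ⇒ polar day, H₀ = π.
Bracket: H₀ sin φ sin δ + cos φ cos δ sin H₀ = 3.1416×-0.99167×-0.88237 + 0.12880×0.47055×0.00000 = 2.748962 + 0.000000 = 2.748962.
Q̄ = (S₀/π) × [bracket] = (998/π) × 2.748962 = 873.3 W/m².

Q̄ ≈ 873 W/m²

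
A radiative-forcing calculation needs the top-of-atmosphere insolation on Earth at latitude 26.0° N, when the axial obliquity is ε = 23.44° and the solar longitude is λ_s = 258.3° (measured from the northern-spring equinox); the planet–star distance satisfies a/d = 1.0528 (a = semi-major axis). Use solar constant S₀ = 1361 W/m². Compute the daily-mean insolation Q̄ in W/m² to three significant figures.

Solar declination: sin δ = sin ε · sin λ_s = sin 23.44° × sin 258.3° = -0.38952, so δ = -22.925°.
cos H₀ = −tan(+26.0°) tan(-22.925°) = 0.2063, H₀ = 1.3630 rad.
Bracket: H₀ sin φ sin δ + cos φ cos δ sin H₀ = 1.3630×0.43837×-0.38952 + 0.89879×0.92102×0.97849 = -0.232738 + 0.809998 = 0.577260.
Inverse-square distance factor (a/d)² = 1.0528² = 1.108388.
Q̄ = (S₀/π) × 1.108388 × [bracket] = (1361/π) × 1.108388 × 0.577260 = 277.2 W/m².

Q̄ ≈ 277 W/m²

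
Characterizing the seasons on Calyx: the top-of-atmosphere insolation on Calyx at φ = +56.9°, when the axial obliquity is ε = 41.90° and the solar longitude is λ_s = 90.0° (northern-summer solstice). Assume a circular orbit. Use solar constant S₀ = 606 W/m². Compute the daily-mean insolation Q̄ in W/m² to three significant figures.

Solar declination: sin δ = sin ε · sin λ_s = sin 41.90° × sin 90.0° = 0.66783, so δ = +41.900°.
cos H₀ = −tan(+56.9°) tan(+41.900°) = -1.3764 ≤ −1 ⇒ polar day, H₀ = π.
Bracket: H₀ sin φ sin δ + cos φ cos δ sin H₀ = 3.1416×0.83772×0.66783 + 0.54610×0.74431×0.00000 = 1.757582 + 0.000000 = 1.757582.
Q̄ = (S₀/π) × [bracket] = (606/π) × 1.757582 = 339.0 W/m².

Q̄ ≈ 339 W/m²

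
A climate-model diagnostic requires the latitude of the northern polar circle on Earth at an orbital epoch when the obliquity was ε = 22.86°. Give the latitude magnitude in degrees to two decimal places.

67.14°

The polar circle is the lowest latitude that experiences at least one full rotation of continuous daylight at the northern-summer solstice; it lies at |ϕ| = 90° − ε = 90° − 22.86° = 67.14°.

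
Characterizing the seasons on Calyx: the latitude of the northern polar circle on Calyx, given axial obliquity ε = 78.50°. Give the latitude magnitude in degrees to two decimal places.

The polar circle is the lowest latitude that experiences at least one full rotation of continuous daylight at the northern-summer solstice; it lies at |φ| = 90° − ε = 90° − 78.50° = 11.50°.

11.50°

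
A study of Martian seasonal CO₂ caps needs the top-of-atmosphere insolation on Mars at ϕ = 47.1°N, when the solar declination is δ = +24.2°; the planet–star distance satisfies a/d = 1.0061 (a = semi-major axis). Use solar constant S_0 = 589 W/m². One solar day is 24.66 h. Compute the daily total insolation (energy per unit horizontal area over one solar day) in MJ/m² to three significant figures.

19.7 MJ/m²

cos h₀ = −tan(+47.1°) tan(+24.200°) = -0.4836, h₀ = 2.0756 rad.
Bracket: h₀ sin ϕ sin δ + cos ϕ cos δ sin h₀ = 2.0756×0.73254×0.40992 + 0.68072×0.91212×0.87527 = 0.623267 + 0.543454 = 1.166721.
Inverse-square distance factor (a/d)² = 1.0061² = 1.012237.
Q̄ = (S_0/π) × 1.012237 × [bracket] = (589/π) × 1.012237 × 1.166721 = 221.42 W/m².
Daily total = Q̄ × 24.66 h × 3600 s/h = 221.42 × 24.66 × 3600 / 10⁶ = 19.66 MJ/m².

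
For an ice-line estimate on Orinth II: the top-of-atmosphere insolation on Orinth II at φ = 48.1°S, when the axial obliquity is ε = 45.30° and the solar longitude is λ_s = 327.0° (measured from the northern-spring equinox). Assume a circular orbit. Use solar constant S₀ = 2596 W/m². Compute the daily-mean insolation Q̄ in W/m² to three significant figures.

Q̄ ≈ 940 W/m²

Solar declination: sin δ = sin ε · sin λ_s = sin 45.30° × sin 327.0° = -0.38713, so δ = -22.776°.
cos H₀ = −tan(-48.1°) tan(-22.776°) = -0.4680, H₀ = 2.0578 rad.
Bracket: H₀ sin φ sin δ + cos φ cos δ sin H₀ = 2.0578×-0.74431×-0.38713 + 0.66783×0.92203×0.88375 = 0.592944 + 0.544177 = 1.137121.
Q̄ = (S₀/π) × [bracket] = (2596/π) × 1.137121 = 939.6 W/m².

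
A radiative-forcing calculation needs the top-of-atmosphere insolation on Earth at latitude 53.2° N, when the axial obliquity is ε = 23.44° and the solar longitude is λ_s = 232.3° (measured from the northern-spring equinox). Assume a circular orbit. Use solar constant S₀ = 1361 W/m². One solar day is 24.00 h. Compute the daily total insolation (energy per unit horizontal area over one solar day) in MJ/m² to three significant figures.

8.59 MJ/m²

Solar declination: sin δ = sin ε · sin λ_s = sin 23.44° × sin 232.3° = -0.31474, so δ = -18.345°.
cos H₀ = −tan(+53.2°) tan(-18.345°) = 0.4432, H₀ = 1.1116 rad.
Bracket: H₀ sin φ sin δ + cos φ cos δ sin H₀ = 1.1116×0.80073×-0.31474 + 0.59902×0.94918×0.89640 = -0.280147 + 0.509673 = 0.229526.
Q̄ = (S₀/π) × [bracket] = (1361/π) × 0.229526 = 99.435 W/m².
Daily total = Q̄ × 24.00 h × 3600 s/h = 99.435 × 24.00 × 3600 / 10⁶ = 8.591 MJ/m².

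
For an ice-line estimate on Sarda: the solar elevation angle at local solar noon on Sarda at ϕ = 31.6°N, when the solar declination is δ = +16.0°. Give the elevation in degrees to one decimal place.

At local noon the hour angle is zero, so the zenith angle equals |ϕ − δ| = |+31.6° − (+16.000°)| = 15.600°.
Elevation = 90° − 15.600° = 74.4°.

74.4°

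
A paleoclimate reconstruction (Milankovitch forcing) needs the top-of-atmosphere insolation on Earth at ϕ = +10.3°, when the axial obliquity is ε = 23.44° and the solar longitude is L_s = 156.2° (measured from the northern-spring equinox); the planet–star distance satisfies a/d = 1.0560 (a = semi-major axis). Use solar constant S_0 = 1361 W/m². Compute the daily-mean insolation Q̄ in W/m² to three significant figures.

Solar declination: sin δ = sin ε · sin L_s = sin 23.44° × sin 156.2° = 0.16053, so δ = +9.237°.
cos h₀ = −tan(+10.3°) tan(+9.237°) = -0.0296, h₀ = 1.6004 rad.
Bracket: h₀ sin ϕ sin δ + cos ϕ cos δ sin h₀ = 1.6004×0.17880×0.16053 + 0.98389×0.98703×0.99956 = 0.045936 + 0.970702 = 1.016638.
Inverse-square distance factor (a/d)² = 1.0560² = 1.115136.
Q̄ = (S_0/π) × 1.115136 × [bracket] = (1361/π) × 1.115136 × 1.016638 = 491.1 W/m².

Q̄ ≈ 491 W/m²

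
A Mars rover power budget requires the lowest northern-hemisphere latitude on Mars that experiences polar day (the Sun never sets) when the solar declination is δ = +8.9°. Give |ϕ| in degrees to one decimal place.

Polar day requires cos h₀ = −tan ϕ tan δ ≤ −1, i.e. tan ϕ tan δ ≥ 1.
The boundary is |tan ϕ| · |tan δ| = 1, so |ϕ| = 90° − |δ| = 90° − 8.9° = 81.1° in the northern hemisphere.

|ϕ| = 81.1°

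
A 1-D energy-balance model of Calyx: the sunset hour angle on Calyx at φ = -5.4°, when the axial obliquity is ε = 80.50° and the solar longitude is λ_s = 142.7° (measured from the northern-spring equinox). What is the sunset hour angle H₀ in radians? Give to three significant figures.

H₀ = 1.50 rad

Solar declination: sin δ = sin ε · sin λ_s = sin 80.50° × sin 142.7° = 0.59768, so δ = +36.704°.
cos H₀ = −tan φ · tan δ = −tan(-5.4°) × tan(+36.704°) = 0.0705, so H₀ = 1.5003 rad = 85.96°.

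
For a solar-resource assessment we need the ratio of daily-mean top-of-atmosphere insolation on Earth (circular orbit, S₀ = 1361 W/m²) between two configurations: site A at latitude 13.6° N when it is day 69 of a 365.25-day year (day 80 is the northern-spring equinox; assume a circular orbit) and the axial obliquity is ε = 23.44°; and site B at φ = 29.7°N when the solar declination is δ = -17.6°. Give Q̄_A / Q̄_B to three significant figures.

Q̄_A / Q̄_B ≈ 1.55

— Configuration A (φ=+13.6°):
Solar longitude: λ_s = 360° × (69 − 80)/365.25 = -10.842°, i.e. -10.842° + 360° = 349.158°.
sin δ = sin 23.44° × sin 349.158° = -0.07482, so δ = -4.291°.
cos H₀ = −tan(+13.6°) tan(-4.291°) = 0.0182, H₀ = 1.5526 rad.
Bracket: H₀ sin φ sin δ + cos φ cos δ sin H₀ = 1.5526×0.23514×-0.07482 + 0.97196×0.99720×0.99984 = -0.027315 + 0.969083 = 0.941768.
Q̄ = (S₀/π) × [bracket] = (1361/π) × 0.941768 = 407.99 W/m².
— Configuration B (φ=+29.7°):
cos H₀ = −tan(+29.7°) tan(-17.600°) = 0.1809, H₀ = 1.3889 rad.
Bracket: H₀ sin φ sin δ + cos φ cos δ sin H₀ = 1.3889×0.49546×-0.30237 + 0.86863×0.95319×0.98349 = -0.208074 + 0.814300 = 0.606226.
Q̄ = (S₀/π) × [bracket] = (1361/π) × 0.606226 = 262.63 W/m².
Ratio Q̄_A / Q̄_B = 407.99 / 262.63 = 1.553.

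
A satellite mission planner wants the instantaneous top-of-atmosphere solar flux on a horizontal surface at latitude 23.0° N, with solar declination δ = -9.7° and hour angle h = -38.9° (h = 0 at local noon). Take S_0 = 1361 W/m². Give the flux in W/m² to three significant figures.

cos θ_z = sin ϕ sin δ + cos ϕ cos δ cos h = -0.065834 + 0.706135 = 0.640301.
Flux = S_0 · cos θ_z = 1361 × 0.640301 = 871.4 W/m².

871 W/m²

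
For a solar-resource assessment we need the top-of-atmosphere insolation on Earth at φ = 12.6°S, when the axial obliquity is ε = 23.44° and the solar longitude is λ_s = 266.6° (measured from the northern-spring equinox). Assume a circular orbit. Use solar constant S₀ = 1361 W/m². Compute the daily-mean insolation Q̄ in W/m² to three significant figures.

Q̄ ≈ 449 W/m²

Solar declination: sin δ = sin ε · sin λ_s = sin 23.44° × sin 266.6° = -0.39709, so δ = -23.396°.
cos H₀ = −tan(-12.6°) tan(-23.396°) = -0.0967, H₀ = 1.6677 rad.
Bracket: H₀ sin φ sin δ + cos φ cos δ sin H₀ = 1.6677×-0.21814×-0.39709 + 0.97592×0.91778×0.99531 = 0.144458 + 0.891479 = 1.035937.
Q̄ = (S₀/π) × [bracket] = (1361/π) × 1.035937 = 448.8 W/m².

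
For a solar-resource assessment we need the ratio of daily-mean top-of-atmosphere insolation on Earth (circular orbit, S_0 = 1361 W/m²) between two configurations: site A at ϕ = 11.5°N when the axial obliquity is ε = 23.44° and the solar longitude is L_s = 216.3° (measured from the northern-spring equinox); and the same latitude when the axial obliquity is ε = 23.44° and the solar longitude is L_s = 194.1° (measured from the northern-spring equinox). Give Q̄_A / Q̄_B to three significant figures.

Q̄_A / Q̄_B ≈ 0.931

— Configuration A (ϕ=+11.5°):
Solar declination: sin δ = sin ε · sin L_s = sin 23.44° × sin 216.3° = -0.23550, so δ = -13.621°.
cos h₀ = −tan(+11.5°) tan(-13.621°) = 0.0493, h₀ = 1.5215 rad.
Bracket: h₀ sin ϕ sin δ + cos ϕ cos δ sin h₀ = 1.5215×0.19937×-0.23550 + 0.97992×0.97188×0.99878 = -0.071437 + 0.951203 = 0.879766.
Q̄ = (S_0/π) × [bracket] = (1361/π) × 0.879766 = 381.13 W/m².
— Configuration B (ϕ=+11.5°):
Solar declination: sin δ = sin ε · sin L_s = sin 23.44° × sin 194.1° = -0.09691, so δ = -5.561°.
cos h₀ = −tan(+11.5°) tan(-5.561°) = 0.0198, h₀ = 1.5510 rad.
Bracket: h₀ sin ϕ sin δ + cos ϕ cos δ sin h₀ = 1.5510×0.19937×-0.09691 + 0.97992×0.99529×0.99980 = -0.029967 + 0.975110 = 0.945143.
Q̄ = (S_0/π) × [bracket] = (1361/π) × 0.945143 = 409.45 W/m².
Ratio Q̄_A / Q̄_B = 381.13 / 409.45 = 0.9308.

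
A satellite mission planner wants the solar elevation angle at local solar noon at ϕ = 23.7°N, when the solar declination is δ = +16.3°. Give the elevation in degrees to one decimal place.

At local noon the hour angle is zero, so the zenith angle equals |ϕ − δ| = |+23.7° − (+16.300°)| = 7.400°.
Elevation = 90° − 7.400° = 82.6°.

82.6°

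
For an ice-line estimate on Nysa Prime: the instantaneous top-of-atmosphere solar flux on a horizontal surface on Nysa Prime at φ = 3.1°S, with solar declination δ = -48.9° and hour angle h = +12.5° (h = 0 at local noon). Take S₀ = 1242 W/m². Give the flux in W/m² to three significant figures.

cos θ_z = sin φ sin δ + cos φ cos δ cos h = 0.040752 + 0.640854 = 0.681606.
Flux = S₀ · cos θ_z = 1242 × 0.681606 = 846.6 W/m².

847 W/m²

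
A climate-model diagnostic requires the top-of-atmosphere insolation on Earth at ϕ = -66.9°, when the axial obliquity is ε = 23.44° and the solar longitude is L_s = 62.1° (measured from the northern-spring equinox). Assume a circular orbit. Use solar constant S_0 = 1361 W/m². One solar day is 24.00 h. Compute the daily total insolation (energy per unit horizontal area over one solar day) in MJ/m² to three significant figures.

0.539 MJ/m²

Solar declination: sin δ = sin ε · sin L_s = sin 23.44° × sin 62.1° = 0.35155, so δ = +20.582°.
cos h₀ = −tan(-66.9°) tan(+20.582°) = 0.8804, h₀ = 0.4941 rad.
Bracket: h₀ sin ϕ sin δ + cos ϕ cos δ sin h₀ = 0.4941×-0.91982×0.35155 + 0.39234×0.93617×0.47423 = -0.159774 + 0.174183 = 0.014409.
Q̄ = (S_0/π) × [bracket] = (1361/π) × 0.014409 = 6.2423 W/m².
Daily total = Q̄ × 24.00 h × 3600 s/h = 6.2423 × 24.00 × 3600 / 10⁶ = 0.5393 MJ/m².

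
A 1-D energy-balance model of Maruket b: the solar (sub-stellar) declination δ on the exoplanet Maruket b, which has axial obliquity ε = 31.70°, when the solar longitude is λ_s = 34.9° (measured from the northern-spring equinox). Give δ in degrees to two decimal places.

sin δ = sin ε · sin λ_s = sin 31.70° × sin 34.9° = 0.300646.
δ = arcsin(0.300646) = +17.50°.

δ = +17.50°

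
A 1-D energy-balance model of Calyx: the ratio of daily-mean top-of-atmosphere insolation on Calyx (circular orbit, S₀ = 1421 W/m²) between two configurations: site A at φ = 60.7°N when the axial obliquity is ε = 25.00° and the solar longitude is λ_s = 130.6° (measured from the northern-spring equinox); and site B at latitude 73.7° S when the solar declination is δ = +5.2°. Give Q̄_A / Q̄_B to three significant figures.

Q̄_A / Q̄_B ≈ 6.33

— Configuration A (φ=+60.7°):
Solar declination: sin δ = sin ε · sin λ_s = sin 25.00° × sin 130.6° = 0.32088, so δ = +18.716°.
cos H₀ = −tan(+60.7°) tan(+18.716°) = -0.6037, H₀ = 2.2190 rad.
Bracket: H₀ sin φ sin δ + cos φ cos δ sin H₀ = 2.2190×0.87207×0.32088 + 0.48938×0.94712×0.79719 = 0.620942 + 0.369499 = 0.990441.
Q̄ = (S₀/π) × [bracket] = (1421/π) × 0.990441 = 447.99 W/m².
— Configuration B (φ=-73.7°):
cos H₀ = −tan(-73.7°) tan(+5.200°) = 0.3112, H₀ = 1.2543 rad.
Bracket: H₀ sin φ sin δ + cos φ cos δ sin H₀ = 1.2543×-0.95981×0.09063 + 0.28067×0.99588×0.95034 = -0.109109 + 0.265633 = 0.156524.
Q̄ = (S₀/π) × [bracket] = (1421/π) × 0.156524 = 70.799 W/m².
Ratio Q̄_A / Q̄_B = 447.99 / 70.799 = 6.328.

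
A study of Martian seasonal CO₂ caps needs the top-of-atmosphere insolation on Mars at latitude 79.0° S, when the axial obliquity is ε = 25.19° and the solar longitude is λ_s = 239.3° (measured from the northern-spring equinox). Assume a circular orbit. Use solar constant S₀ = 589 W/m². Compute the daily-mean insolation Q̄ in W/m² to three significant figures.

Solar declination: sin δ = sin ε · sin λ_s = sin 25.19° × sin 239.3° = -0.36597, so δ = -21.467°.
cos H₀ = −tan(-79.0°) tan(-21.467°) = -2.0231 ≤ −1 ⇒ polar day, H₀ = π.
Bracket: H₀ sin φ sin δ + cos φ cos δ sin H₀ = 3.1416×-0.98163×-0.36597 + 0.19081×0.93063×0.00000 = 1.128611 + 0.000000 = 1.128611.
Q̄ = (S₀/π) × [bracket] = (589/π) × 1.128611 = 211.6 W/m².

Q̄ ≈ 212 W/m²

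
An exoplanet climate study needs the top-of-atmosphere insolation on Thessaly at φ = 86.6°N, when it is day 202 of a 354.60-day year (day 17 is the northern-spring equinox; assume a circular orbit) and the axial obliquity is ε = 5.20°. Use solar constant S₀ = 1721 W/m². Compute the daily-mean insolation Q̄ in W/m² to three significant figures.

Solar longitude: λ_s = 360° × (202 − 17)/354.60 = 187.817°.
sin δ = sin 5.20° × sin 187.817° = -0.01233, so δ = -0.706°.
cos H₀ = −tan(+86.6°) tan(-0.706°) = 0.2075, H₀ = 1.3618 rad.
Bracket: H₀ sin φ sin δ + cos φ cos δ sin H₀ = 1.3618×0.99824×-0.01233 + 0.05931×0.99992×0.97823 = -0.016761 + 0.058014 = 0.041253.
Q̄ = (S₀/π) × [bracket] = (1721/π) × 0.041253 = 22.60 W/m².

Q̄ ≈ 22.6 W/m²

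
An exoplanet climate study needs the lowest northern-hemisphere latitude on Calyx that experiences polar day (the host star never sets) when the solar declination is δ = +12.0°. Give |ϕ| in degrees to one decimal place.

|ϕ| = 78.0°

Polar day requires cos h₀ = −tan ϕ tan δ ≤ −1, i.e. tan ϕ tan δ ≥ 1.
The boundary is |tan ϕ| · |tan δ| = 1, so |ϕ| = 90° − |δ| = 90° − 12.0° = 78.0° in the northern hemisphere.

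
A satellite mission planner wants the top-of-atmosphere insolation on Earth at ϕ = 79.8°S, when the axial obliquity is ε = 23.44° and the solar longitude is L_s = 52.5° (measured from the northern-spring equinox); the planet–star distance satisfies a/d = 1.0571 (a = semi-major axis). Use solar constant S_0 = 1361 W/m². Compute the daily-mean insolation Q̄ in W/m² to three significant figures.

Q̄ ≈ 0.00 W/m²

Solar declination: sin δ = sin ε · sin L_s = sin 23.44° × sin 52.5° = 0.31559, so δ = +18.396°.
cos h₀ = −tan(-79.8°) tan(+18.396°) = 1.8484 ≥ 1 ⇒ polar night, h₀ = 0 and Q̄ = 0.
Inverse-square distance factor (a/d)² = 1.0571² = 1.117460.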